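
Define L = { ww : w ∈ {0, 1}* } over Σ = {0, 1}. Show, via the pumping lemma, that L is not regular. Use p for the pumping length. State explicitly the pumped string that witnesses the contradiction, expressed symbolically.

Suppose for contradiction that L is regular, and let p be the pumping length.
Take w = 0^p 1^p 0^p 1^p = uu where u = 0^p1^p; then w ∈ L and |w| = 4p ≥ p.
Write w = xyz as guaranteed by the lemma, with |xy| ≤ p and y is nonempty.
The first p characters of w are 0's, so xy (and hence y) consists only of 0's. Write y = 0^k, 1 ≤ k ≤ p.
Pump with i = 2: xy^2z = 0^{p+k} 1^p 0^p 1^p, of length 4p+k. Suppose this equals vv. The string starts with 0 and ends with 1, so v does too; thus the boundary between the two copies of v is a 1→0 transition. There is exactly one such transition, at position 2p+k, so |v| = 2p+k and |vv| = 4p+2k ≠ 4p+k since k ≥ 1. So xy^2z ∉ L.
This is a contradiction; hence L is not regular.

0^{p+k} 1^p 0^p 1^p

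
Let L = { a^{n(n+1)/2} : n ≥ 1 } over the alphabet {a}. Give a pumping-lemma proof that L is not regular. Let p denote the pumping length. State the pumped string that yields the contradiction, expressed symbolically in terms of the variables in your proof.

Assume L is regular; let p be its pumping constant.
Take w = a^{p(p+1)/2} ∈ L with |w| = p(p+1)/2 ≥ p.
Write w = xyz as guaranteed by the lemma, with |xy| ≤ p and y is nonempty.
Then y = a^k for some k with 1 ≤ k ≤ p.
Pump with i = 2: xy^2z = a^{p(p+1)/2+k}. Since 1 ≤ k ≤ p, p(p+1)/2 < p(p+1)/2+k ≤ p(p+1)/2+p < (p+1)(p+2)/2, so p(p+1)/2+k is strictly between consecutive triangular numbers. So xy^2z ∉ L.
This contradicts the pumping lemma, so L is not regular.

a^{p(p+1)/2+k}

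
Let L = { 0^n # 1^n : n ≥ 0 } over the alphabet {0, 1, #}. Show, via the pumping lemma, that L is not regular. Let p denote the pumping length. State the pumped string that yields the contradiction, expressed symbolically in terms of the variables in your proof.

0^{p+k} # 1^p

Toward a contradiction, assume L is regular with pumping length p.
Take w = 0^p # 1^p ∈ L with |w| = 2p+1 ≥ p.
The pumping lemma gives a decomposition w = xyz where |xy| ≤ p and y is nonempty.
The first p characters of w are 0's, so xy (and hence y) consists only of 0's. Write y = 0^k, 1 ≤ k ≤ p.
Pump with i = 2: xy^2z = 0^{p+k} # 1^p, which would require p+k = p. But k ≥ 1, so xy^2z ∉ L.
Contradiction. Therefore L is not regular.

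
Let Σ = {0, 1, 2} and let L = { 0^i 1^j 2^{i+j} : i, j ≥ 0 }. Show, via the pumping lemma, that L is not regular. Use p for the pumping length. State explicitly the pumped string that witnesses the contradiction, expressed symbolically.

0^{p+k} 1^p 2^{2p}

Assume L is regular; let p be its pumping constant.
Take w = 0^p 1^p 2^{2p} ∈ L (with i=j=p, i+j=2p), |w| = 4p ≥ p.
Write w = xyz as guaranteed by the lemma, with |xy| ≤ p and |y| ≥ 1.
Because |xy| ≤ p and w begins with p copies of 0, we have y = 0^k with 1 ≤ k ≤ p.
Consider xy^2z = 0^{p+k} 1^p 2^{2p}. Now the 0- and 1-counts sum to 2p+k, but the 2-count is 2p ≠ 2p+k. So xy^2z ∉ L.
This is a contradiction; hence L is not regular.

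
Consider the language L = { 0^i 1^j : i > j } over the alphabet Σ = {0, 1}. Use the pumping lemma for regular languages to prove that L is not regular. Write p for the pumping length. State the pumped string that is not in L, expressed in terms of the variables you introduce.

Suppose for contradiction that L is regular, and let p be the pumping length.
Choose w = 0^{p+1} 1^p ∈ L, with |w| = 2p+1 ≥ p.
The pumping lemma gives a decomposition w = xyz where |xy| ≤ p and |y| ≥ 1.
Since the first p symbols of w are all 0's and |xy| ≤ p, y lies entirely in the leading 0-block: y = 0^k for some k with 1 ≤ k ≤ p.
Consider xy^0z = xz = 0^{p+1-k} 1^p. Since k ≥ 1, the 0-count p+1-k is at most p, so i > j fails; thus xz ∉ L.
This contradicts the pumping lemma, so L is not regular.

0^{p+1-k} 1^p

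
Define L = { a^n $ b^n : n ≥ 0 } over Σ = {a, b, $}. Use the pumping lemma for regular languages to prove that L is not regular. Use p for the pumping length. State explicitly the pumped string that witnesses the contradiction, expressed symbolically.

a^{p+k} $ b^p

Suppose for contradiction that L is regular, and let p be the pumping length.
Take w = a^p $ b^p ∈ L with |w| = 2p+1 ≥ p.
By the pumping lemma, w = xyz with |xy| ≤ p and |y| > 0.
The first p characters of w are a's, so xy (and hence y) consists only of a's. Write y = a^k, 1 ≤ k ≤ p.
Pump with i = 2: xy^2z = a^{p+k} $ b^p, which would require p+k = p. But k ≥ 1, so xy^2z ∉ L.
Contradiction. Therefore L is not regular.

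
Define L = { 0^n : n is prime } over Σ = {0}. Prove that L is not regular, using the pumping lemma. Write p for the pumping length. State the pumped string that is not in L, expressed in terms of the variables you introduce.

0^{q(1+k)}

Toward a contradiction, assume L is regular with pumping length p.
Let q be a prime with q ≥ p+2 (infinitely many primes exist), and take w = 0^q ∈ L with |w| = q ≥ p.
The pumping lemma gives a decomposition w = xyz where |xy| ≤ p and |y| ≥ 1.
Then y = 0^k for some k with 1 ≤ k ≤ p.
Since 1 ≤ k ≤ p, |xz| = q-k. Pump with i = q+1: |xy^{q+1}z| = (q-k)+(q+1)k = q+qk = q(1+k), which is composite (both factors ≥ 2). So xy^{q+1}z = 0^{q(1+k)} ∉ L.
This contradicts the pumping lemma, so L is not regular.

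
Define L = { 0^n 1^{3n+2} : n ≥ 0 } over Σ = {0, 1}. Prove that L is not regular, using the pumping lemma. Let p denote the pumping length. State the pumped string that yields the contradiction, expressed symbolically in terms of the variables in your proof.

0^{p+k} 1^{3p+2}

Toward a contradiction, assume L is regular with pumping length p.
Take w = 0^p 1^{3p+2}. Then w ∈ L and |w| = 4p+2 ≥ p.
Write w = xyz as guaranteed by the lemma, with |xy| ≤ p and |y| > 0.
Since the first p symbols of w are all 0's and |xy| ≤ p, y lies entirely in the leading 0-block: y = 0^k for some k with 1 ≤ k ≤ p.
Pump with i = 2: xy^2z = 0^{p+k} 1^{3p+2}. For this to lie in L we would need 3p+2 = 3(p+k)+2, which forces k = 0. But k ≥ 1, so xy^2z ∉ L.
This contradicts the pumping lemma, so L is not regular.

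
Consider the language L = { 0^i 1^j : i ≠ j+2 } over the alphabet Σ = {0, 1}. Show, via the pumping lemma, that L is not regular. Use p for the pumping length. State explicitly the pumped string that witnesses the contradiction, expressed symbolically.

0^{p+p!} 1^{p+p!-2}

Toward a contradiction, assume L is regular with pumping length p.
Choose w = 0^p 1^{p+p!-2}. Since p ≠ (p+p!-2)+2 = p+p!, w ∈ L; and |w| ≥ p.
By the pumping lemma, w = xyz with |xy| ≤ p and |y| ≥ 1.
Since the first p symbols of w are all 0's and |xy| ≤ p, y lies entirely in the leading 0-block: y = 0^k for some k with 1 ≤ k ≤ p.
Since 1 ≤ k ≤ p, k divides p!; set t = 1 + p!/k. Then xy^t z has p + (p!/k)·k = p + p! copies of 0. Now the 0-count is p+p! and (1-count)+2 = (p+p!-2)+2 = p+p!, so i ≠ j+2 fails. So xy^t z = 0^{p+p!} 1^{p+p!-2} ∉ L.
Contradiction. Therefore L is not regular.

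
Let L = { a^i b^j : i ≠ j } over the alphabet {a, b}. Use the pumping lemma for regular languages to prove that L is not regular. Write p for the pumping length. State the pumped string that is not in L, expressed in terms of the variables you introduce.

Suppose for contradiction that L is regular, and let p be the pumping length.
Choose w = a^p b^{p+p!}. Since p ≠ p+p!, w ∈ L; and |w| ≥ p.
By the pumping lemma, w = xyz with |xy| ≤ p and y is nonempty.
The first p characters of w are a's, so xy (and hence y) consists only of a's. Write y = a^k, 1 ≤ k ≤ p.
Since 1 ≤ k ≤ p, k divides p!; set t = 1 + p!/k. Then xy^t z has p + (p!/k)·k = p + p! copies of a. Now the a-count equals the b-count, so i ≠ j fails. So xy^t z = a^{p+p!} b^{p+p!} ∉ L.
Contradiction. Therefore L is not regular.

a^{p+p!} b^{p+p!}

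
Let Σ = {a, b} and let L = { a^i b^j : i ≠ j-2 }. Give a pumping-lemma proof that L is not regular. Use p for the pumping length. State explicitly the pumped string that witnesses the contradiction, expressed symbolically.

Assume L is regular; let p be its pumping constant.
Choose w = a^p b^{p+p!+2}. Since p ≠ (p+p!+2)-2 = p+p!, w ∈ L; and |w| ≥ p.
The pumping lemma gives a decomposition w = xyz where |xy| ≤ p and y is nonempty.
Since the first p symbols of w are all a's and |xy| ≤ p, y lies entirely in the leading a-block: y = a^k for some k with 1 ≤ k ≤ p.
Since 1 ≤ k ≤ p, k divides p!; set t = 1 + p!/k. Then xy^t z has p + (p!/k)·k = p + p! copies of a. Now the a-count is p+p! and (b-count)-2 = (p+p!+2)-2 = p+p!, so i ≠ j-2 fails. So xy^t z = a^{p+p!} b^{p+p!+2} ∉ L.
Contradiction. Therefore L is not regular.

a^{p+p!} b^{p+p!+2}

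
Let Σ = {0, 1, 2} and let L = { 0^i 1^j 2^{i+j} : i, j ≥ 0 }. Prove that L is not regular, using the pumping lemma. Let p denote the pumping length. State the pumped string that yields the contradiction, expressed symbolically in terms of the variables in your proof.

Assume L is regular; let p be its pumping constant.
Take w = 0^p 1^p 2^{2p} ∈ L (with i=j=p, i+j=2p), |w| = 4p ≥ p.
By the pumping lemma, w = xyz with |xy| ≤ p and y is nonempty.
Since the first p symbols of w are all 0's and |xy| ≤ p, y lies entirely in the leading 0-block: y = 0^k for some k with 1 ≤ k ≤ p.
Consider xy^2z = 0^{p+k} 1^p 2^{2p}. Now the 0- and 1-counts sum to 2p+k, but the 2-count is 2p ≠ 2p+k. So xy^2z ∉ L.
Contradiction. Therefore L is not regular.

0^{p+k} 1^p 2^{2p}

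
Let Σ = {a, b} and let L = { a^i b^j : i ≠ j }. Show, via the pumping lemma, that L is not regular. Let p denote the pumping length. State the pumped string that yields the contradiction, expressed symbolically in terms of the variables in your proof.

a^{p+p!} b^{p+p!}

Toward a contradiction, assume L is regular with pumping length p.
Choose w = a^p b^{p+p!}. Since p ≠ p+p!, w ∈ L; and |w| ≥ p.
The pumping lemma gives a decomposition w = xyz where |xy| ≤ p and |y| > 0.
The first p characters of w are a's, so xy (and hence y) consists only of a's. Write y = a^k, 1 ≤ k ≤ p.
Since 1 ≤ k ≤ p, k divides p!; set t = 1 + p!/k. Then xy^t z has p + (p!/k)·k = p + p! copies of a. Now the a-count equals the b-count, so i ≠ j fails. So xy^t z = a^{p+p!} b^{p+p!} ∉ L.
Contradiction. Therefore L is not regular.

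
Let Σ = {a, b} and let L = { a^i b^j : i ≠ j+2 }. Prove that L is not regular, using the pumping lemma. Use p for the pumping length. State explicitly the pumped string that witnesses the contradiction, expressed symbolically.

a^{p+p!} b^{p+p!-2}

Suppose for contradiction that L is regular, and let p be the pumping length.
Choose w = a^p b^{p+p!-2}. Since p ≠ (p+p!-2)+2 = p+p!, w ∈ L; and |w| ≥ p.
By the pumping lemma, w = xyz with |xy| ≤ p and y is nonempty.
The first p characters of w are a's, so xy (and hence y) consists only of a's. Write y = a^k, 1 ≤ k ≤ p.
Since 1 ≤ k ≤ p, k divides p!; set t = 1 + p!/k. Then xy^t z has p + (p!/k)·k = p + p! copies of a. Now the a-count is p+p! and (b-count)+2 = (p+p!-2)+2 = p+p!, so i ≠ j+2 fails. So xy^t z = a^{p+p!} b^{p+p!-2} ∉ L.
This contradicts the pumping lemma, so L is not regular.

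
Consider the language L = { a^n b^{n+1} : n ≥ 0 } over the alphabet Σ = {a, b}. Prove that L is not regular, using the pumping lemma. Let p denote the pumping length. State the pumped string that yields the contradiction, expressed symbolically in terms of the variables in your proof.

a^{p+k} b^{p+1}

Suppose for contradiction that L is regular, and let p be the pumping length.
Take w = a^p b^{p+1}. Then w ∈ L and |w| = 2p+1 ≥ p.
Write w = xyz as guaranteed by the lemma, with |xy| ≤ p and |y| ≥ 1.
Since the first p symbols of w are all a's and |xy| ≤ p, y lies entirely in the leading a-block: y = a^k for some k with 1 ≤ k ≤ p.
Pump with i = 2: xy^2z = a^{p+k} b^{p+1}. For this to lie in L we would need p+1 = (p+k)+1, which forces k = 0. But k ≥ 1, so xy^2z ∉ L.
This is a contradiction; hence L is not regular.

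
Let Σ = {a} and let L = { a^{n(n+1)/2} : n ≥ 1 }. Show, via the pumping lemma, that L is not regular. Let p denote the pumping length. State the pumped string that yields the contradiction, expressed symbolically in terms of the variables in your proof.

a^{p(p+1)/2+k}

Suppose for contradiction that L is regular, and let p be the pumping length.
Take w = a^{p(p+1)/2} ∈ L with |w| = p(p+1)/2 ≥ p.
By the pumping lemma, w = xyz with |xy| ≤ p and |y| ≥ 1.
Then y = a^k for some k with 1 ≤ k ≤ p.
Pump with i = 2: xy^2z = a^{p(p+1)/2+k}. Since 1 ≤ k ≤ p, p(p+1)/2 < p(p+1)/2+k ≤ p(p+1)/2+p < (p+1)(p+2)/2, so p(p+1)/2+k is strictly between consecutive triangular numbers. So xy^2z ∉ L.
This contradicts the pumping lemma, so L is not regular.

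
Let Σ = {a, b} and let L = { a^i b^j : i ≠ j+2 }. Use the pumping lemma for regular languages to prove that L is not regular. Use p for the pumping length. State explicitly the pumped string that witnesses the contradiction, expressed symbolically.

a^{p+p!} b^{p+p!-2}

Assume L is regular. Let p be the pumping length given by the pumping lemma.
Choose w = a^p b^{p+p!-2}. Since p ≠ (p+p!-2)+2 = p+p!, w ∈ L; and |w| ≥ p.
The pumping lemma gives a decomposition w = xyz where |xy| ≤ p and y is nonempty.
Since the first p symbols of w are all a's and |xy| ≤ p, y lies entirely in the leading a-block: y = a^k for some k with 1 ≤ k ≤ p.
Since 1 ≤ k ≤ p, k divides p!; set t = 1 + p!/k. Then xy^t z has p + (p!/k)·k = p + p! copies of a. Now the a-count is p+p! and (b-count)+2 = (p+p!-2)+2 = p+p!, so i ≠ j+2 fails. So xy^t z = a^{p+p!} b^{p+p!-2} ∉ L.
This is a contradiction; hence L is not regular.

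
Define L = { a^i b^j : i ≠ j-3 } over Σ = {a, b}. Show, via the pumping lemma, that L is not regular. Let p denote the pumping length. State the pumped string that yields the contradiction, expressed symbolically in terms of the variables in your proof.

a^{p+p!} b^{p+p!+3}

Toward a contradiction, assume L is regular with pumping length p.
Choose w = a^p b^{p+p!+3}. Since p ≠ (p+p!+3)-3 = p+p!, w ∈ L; and |w| ≥ p.
The pumping lemma gives a decomposition w = xyz where |xy| ≤ p and y is nonempty.
The first p characters of w are a's, so xy (and hence y) consists only of a's. Write y = a^k, 1 ≤ k ≤ p.
Since 1 ≤ k ≤ p, k divides p!; set t = 1 + p!/k. Then xy^t z has p + (p!/k)·k = p + p! copies of a. Now the a-count is p+p! and (b-count)-3 = (p+p!+3)-3 = p+p!, so i ≠ j-3 fails. So xy^t z = a^{p+p!} b^{p+p!+3} ∉ L.
This is a contradiction; hence L is not regular.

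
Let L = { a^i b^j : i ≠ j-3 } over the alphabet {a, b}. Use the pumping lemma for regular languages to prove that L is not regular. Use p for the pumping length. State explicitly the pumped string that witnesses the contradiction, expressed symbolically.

a^{p+p!} b^{p+p!+3}

Suppose for contradiction that L is regular, and let p be the pumping length.
Choose w = a^p b^{p+p!+3}. Since p ≠ (p+p!+3)-3 = p+p!, w ∈ L; and |w| ≥ p.
Write w = xyz as guaranteed by the lemma, with |xy| ≤ p and y is nonempty.
Since the first p symbols of w are all a's and |xy| ≤ p, y lies entirely in the leading a-block: y = a^k for some k with 1 ≤ k ≤ p.
Since 1 ≤ k ≤ p, k divides p!; set t = 1 + p!/k. Then xy^t z has p + (p!/k)·k = p + p! copies of a. Now the a-count is p+p! and (b-count)-3 = (p+p!+3)-3 = p+p!, so i ≠ j-3 fails. So xy^t z = a^{p+p!} b^{p+p!+3} ∉ L.
This contradicts the pumping lemma, so L is not regular.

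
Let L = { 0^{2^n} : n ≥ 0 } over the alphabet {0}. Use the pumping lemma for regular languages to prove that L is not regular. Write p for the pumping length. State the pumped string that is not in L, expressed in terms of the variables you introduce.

Toward a contradiction, assume L is regular with pumping length p.
Take w = 0^{2^p} ∈ L with |w| = 2^p ≥ p.
By the pumping lemma, w = xyz with |xy| ≤ p and y is nonempty.
Then y = 0^k for some k with 1 ≤ k ≤ p.
Pump with i = 2: xy^2z = 0^{2^p+k}. Since 1 ≤ k ≤ p < 2^p, we have 2^p < 2^p+k < 2^{p+1}, so 2^p+k is not a power of 2. So xy^2z ∉ L.
This is a contradiction; hence L is not regular.

0^{2^p+k}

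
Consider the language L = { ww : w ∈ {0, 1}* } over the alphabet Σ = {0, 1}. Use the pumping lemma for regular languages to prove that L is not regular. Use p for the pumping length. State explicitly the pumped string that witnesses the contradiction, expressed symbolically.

Suppose for contradiction that L is regular, and let p be the pumping length.
Take w = 0^p 1^p 0^p 1^p = uu where u = 0^p1^p; then w ∈ L and |w| = 4p ≥ p.
Write w = xyz as guaranteed by the lemma, with |xy| ≤ p and y is nonempty.
Since the first p symbols of w are all 0's and |xy| ≤ p, y lies entirely in the leading 0-block: y = 0^k for some k with 1 ≤ k ≤ p.
Pump with i = 2: xy^2z = 0^{p+k} 1^p 0^p 1^p, of length 4p+k. Suppose this equals vv. The string starts with 0 and ends with 1, so v does too; thus the boundary between the two copies of v is a 1→0 transition. There is exactly one such transition, at position 2p+k, so |v| = 2p+k and |vv| = 4p+2k ≠ 4p+k since k ≥ 1. So xy^2z ∉ L.
This is a contradiction; hence L is not regular.

0^{p+k} 1^p 0^p 1^p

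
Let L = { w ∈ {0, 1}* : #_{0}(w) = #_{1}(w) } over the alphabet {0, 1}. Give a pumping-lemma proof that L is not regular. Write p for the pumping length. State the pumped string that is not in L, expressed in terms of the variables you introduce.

Assume L is regular; let p be its pumping constant.
Choose w = 0^p 1^p ∈ L with |w| = 2p ≥ p.
Write w = xyz as guaranteed by the lemma, with |xy| ≤ p and |y| ≥ 1.
Since the first p symbols of w are all 0's and |xy| ≤ p, y lies entirely in the leading 0-block: y = 0^k for some k with 1 ≤ k ≤ p.
Pump with i = 2: xy^2z = 0^{p+k} 1^p has p+k occurrences of 0 but only p of 1. Since k ≥ 1 the counts differ, so xy^2z ∉ L.
This contradicts the pumping lemma, so L is not regular.

0^{p+k} 1^p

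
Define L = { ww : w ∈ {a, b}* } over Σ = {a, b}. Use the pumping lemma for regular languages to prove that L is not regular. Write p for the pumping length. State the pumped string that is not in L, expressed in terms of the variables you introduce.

Assume L is regular; let p be its pumping constant.
Take w = a^p b^p a^p b^p = uu where u = a^pb^p; then w ∈ L and |w| = 4p ≥ p.
Write w = xyz as guaranteed by the lemma, with |xy| ≤ p and |y| > 0.
The first p characters of w are a's, so xy (and hence y) consists only of a's. Write y = a^k, 1 ≤ k ≤ p.
Pump with i = 2: xy^2z = a^{p+k} b^p a^p b^p, of length 4p+k. Suppose this equals vv. The string starts with a and ends with b, so v does too; thus the boundary between the two copies of v is a b→a transition. There is exactly one such transition, at position 2p+k, so |v| = 2p+k and |vv| = 4p+2k ≠ 4p+k since k ≥ 1. So xy^2z ∉ L.
This is a contradiction; hence L is not regular.

a^{p+k} b^p a^p b^p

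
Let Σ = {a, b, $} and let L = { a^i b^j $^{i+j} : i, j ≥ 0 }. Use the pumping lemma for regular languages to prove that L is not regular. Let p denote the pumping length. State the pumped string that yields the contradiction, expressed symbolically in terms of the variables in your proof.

a^{p+k} b^p $^{2p}

Suppose for contradiction that L is regular, and let p be the pumping length.
Take w = a^p b^p $^{2p} ∈ L (with i=j=p, i+j=2p), |w| = 4p ≥ p.
Write w = xyz as guaranteed by the lemma, with |xy| ≤ p and |y| ≥ 1.
The first p characters of w are a's, so xy (and hence y) consists only of a's. Write y = a^k, 1 ≤ k ≤ p.
Consider xy^2z = a^{p+k} b^p $^{2p}. Now the a- and b-counts sum to 2p+k, but the $-count is 2p ≠ 2p+k. So xy^2z ∉ L.
This is a contradiction; hence L is not regular.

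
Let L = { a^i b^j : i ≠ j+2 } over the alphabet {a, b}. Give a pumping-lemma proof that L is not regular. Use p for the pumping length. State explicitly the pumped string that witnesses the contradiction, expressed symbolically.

a^{p+p!} b^{p+p!-2}

Assume L is regular. Let p be the pumping length given by the pumping lemma.
Choose w = a^p b^{p+p!-2}. Since p ≠ (p+p!-2)+2 = p+p!, w ∈ L; and |w| ≥ p.
Write w = xyz as guaranteed by the lemma, with |xy| ≤ p and |y| > 0.
The first p characters of w are a's, so xy (and hence y) consists only of a's. Write y = a^k, 1 ≤ k ≤ p.
Since 1 ≤ k ≤ p, k divides p!; set t = 1 + p!/k. Then xy^t z has p + (p!/k)·k = p + p! copies of a. Now the a-count is p+p! and (b-count)+2 = (p+p!-2)+2 = p+p!, so i ≠ j+2 fails. So xy^t z = a^{p+p!} b^{p+p!-2} ∉ L.
This contradicts the pumping lemma, so L is not regular.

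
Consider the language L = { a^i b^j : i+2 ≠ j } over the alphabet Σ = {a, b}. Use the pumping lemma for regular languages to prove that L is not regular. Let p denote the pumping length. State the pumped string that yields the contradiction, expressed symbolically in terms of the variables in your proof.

a^{p+p!} b^{p+p!+2}

Toward a contradiction, assume L is regular with pumping length p.
Choose w = a^p b^{p+p!+2}. Since p ≠ (p+p!+2)-2 = p+p!, w ∈ L; and |w| ≥ p.
By the pumping lemma, w = xyz with |xy| ≤ p and |y| ≥ 1.
Since the first p symbols of w are all a's and |xy| ≤ p, y lies entirely in the leading a-block: y = a^k for some k with 1 ≤ k ≤ p.
Since 1 ≤ k ≤ p, k divides p!; set t = 1 + p!/k. Then xy^t z has p + (p!/k)·k = p + p! copies of a. Now the a-count is p+p! and (b-count)-2 = (p+p!+2)-2 = p+p!, so i+2 ≠ j fails. So xy^t z = a^{p+p!} b^{p+p!+2} ∉ L.
This contradicts the pumping lemma, so L is not regular.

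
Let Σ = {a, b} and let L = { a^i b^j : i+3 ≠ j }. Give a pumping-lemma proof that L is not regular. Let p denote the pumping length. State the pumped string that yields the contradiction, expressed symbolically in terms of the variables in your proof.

Toward a contradiction, assume L is regular with pumping length p.
Choose w = a^p b^{p+p!+3}. Since p ≠ (p+p!+3)-3 = p+p!, w ∈ L; and |w| ≥ p.
By the pumping lemma, w = xyz with |xy| ≤ p and |y| ≥ 1.
Because |xy| ≤ p and w begins with p copies of a, we have y = a^k with 1 ≤ k ≤ p.
Since 1 ≤ k ≤ p, k divides p!; set t = 1 + p!/k. Then xy^t z has p + (p!/k)·k = p + p! copies of a. Now the a-count is p+p! and (b-count)-3 = (p+p!+3)-3 = p+p!, so i+3 ≠ j fails. So xy^t z = a^{p+p!} b^{p+p!+3} ∉ L.
This contradicts the pumping lemma, so L is not regular.

a^{p+p!} b^{p+p!+3}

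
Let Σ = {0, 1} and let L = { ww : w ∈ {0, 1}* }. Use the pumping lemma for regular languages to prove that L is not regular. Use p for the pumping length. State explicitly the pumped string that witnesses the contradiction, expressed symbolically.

Assume L is regular. Let p be the pumping length given by the pumping lemma.
Take w = 0^p 1^p 0^p 1^p = uu where u = 0^p1^p; then w ∈ L and |w| = 4p ≥ p.
The pumping lemma gives a decomposition w = xyz where |xy| ≤ p and |y| > 0.
Since the first p symbols of w are all 0's and |xy| ≤ p, y lies entirely in the leading 0-block: y = 0^k for some k with 1 ≤ k ≤ p.
Pump with i = 2: xy^2z = 0^{p+k} 1^p 0^p 1^p, of length 4p+k. Suppose this equals vv. The string starts with 0 and ends with 1, so v does too; thus the boundary between the two copies of v is a 1→0 transition. There is exactly one such transition, at position 2p+k, so |v| = 2p+k and |vv| = 4p+2k ≠ 4p+k since k ≥ 1. So xy^2z ∉ L.
Contradiction. Therefore L is not regular.

0^{p+k} 1^p 0^p 1^p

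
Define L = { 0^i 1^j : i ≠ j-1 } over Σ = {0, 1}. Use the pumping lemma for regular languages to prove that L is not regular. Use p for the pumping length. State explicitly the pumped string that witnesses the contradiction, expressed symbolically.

Assume L is regular. Let p be the pumping length given by the pumping lemma.
Choose w = 0^p 1^{p+p!+1}. Since p ≠ (p+p!+1)-1 = p+p!, w ∈ L; and |w| ≥ p.
By the pumping lemma, w = xyz with |xy| ≤ p and |y| ≥ 1.
Because |xy| ≤ p and w begins with p copies of 0, we have y = 0^k with 1 ≤ k ≤ p.
Since 1 ≤ k ≤ p, k divides p!; set t = 1 + p!/k. Then xy^t z has p + (p!/k)·k = p + p! copies of 0. Now the 0-count is p+p! and (1-count)-1 = (p+p!+1)-1 = p+p!, so i ≠ j-1 fails. So xy^t z = 0^{p+p!} 1^{p+p!+1} ∉ L.
Contradiction. Therefore L is not regular.

0^{p+p!} 1^{p+p!+1}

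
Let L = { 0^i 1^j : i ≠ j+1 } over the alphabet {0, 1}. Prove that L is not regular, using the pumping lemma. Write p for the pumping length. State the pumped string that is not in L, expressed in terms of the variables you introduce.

0^{p+p!} 1^{p+p!-1}

Assume L is regular. Let p be the pumping length given by the pumping lemma.
Choose w = 0^p 1^{p+p!-1}. Since p ≠ (p+p!-1)+1 = p+p!, w ∈ L; and |w| ≥ p.
Write w = xyz as guaranteed by the lemma, with |xy| ≤ p and y is nonempty.
Since the first p symbols of w are all 0's and |xy| ≤ p, y lies entirely in the leading 0-block: y = 0^k for some k with 1 ≤ k ≤ p.
Since 1 ≤ k ≤ p, k divides p!; set t = 1 + p!/k. Then xy^t z has p + (p!/k)·k = p + p! copies of 0. Now the 0-count is p+p! and (1-count)+1 = (p+p!-1)+1 = p+p!, so i ≠ j+1 fails. So xy^t z = 0^{p+p!} 1^{p+p!-1} ∉ L.
This contradicts the pumping lemma, so L is not regular.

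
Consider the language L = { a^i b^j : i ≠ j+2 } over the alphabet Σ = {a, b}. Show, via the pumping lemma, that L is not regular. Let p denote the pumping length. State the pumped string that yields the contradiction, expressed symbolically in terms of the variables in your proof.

a^{p+p!} b^{p+p!-2}

Assume L is regular. Let p be the pumping length given by the pumping lemma.
Choose w = a^p b^{p+p!-2}. Since p ≠ (p+p!-2)+2 = p+p!, w ∈ L; and |w| ≥ p.
The pumping lemma gives a decomposition w = xyz where |xy| ≤ p and |y| ≥ 1.
Because |xy| ≤ p and w begins with p copies of a, we have y = a^k with 1 ≤ k ≤ p.
Since 1 ≤ k ≤ p, k divides p!; set t = 1 + p!/k. Then xy^t z has p + (p!/k)·k = p + p! copies of a. Now the a-count is p+p! and (b-count)+2 = (p+p!-2)+2 = p+p!, so i ≠ j+2 fails. So xy^t z = a^{p+p!} b^{p+p!-2} ∉ L.
This is a contradiction; hence L is not regular.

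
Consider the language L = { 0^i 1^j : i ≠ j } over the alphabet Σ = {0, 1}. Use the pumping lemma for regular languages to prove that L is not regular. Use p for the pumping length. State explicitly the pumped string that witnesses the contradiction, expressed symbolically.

0^{p+p!} 1^{p+p!}

Suppose for contradiction that L is regular, and let p be the pumping length.
Choose w = 0^p 1^{p+p!}. Since p ≠ p+p!, w ∈ L; and |w| ≥ p.
The pumping lemma gives a decomposition w = xyz where |xy| ≤ p and |y| > 0.
The first p characters of w are 0's, so xy (and hence y) consists only of 0's. Write y = 0^k, 1 ≤ k ≤ p.
Since 1 ≤ k ≤ p, k divides p!; set t = 1 + p!/k. Then xy^t z has p + (p!/k)·k = p + p! copies of 0. Now the 0-count equals the 1-count, so i ≠ j fails. So xy^t z = 0^{p+p!} 1^{p+p!} ∉ L.
Contradiction. Therefore L is not regular.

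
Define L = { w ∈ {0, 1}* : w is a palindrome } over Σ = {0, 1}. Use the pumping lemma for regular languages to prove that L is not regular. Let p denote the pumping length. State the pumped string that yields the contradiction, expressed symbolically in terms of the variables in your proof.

0^{p+k} 1 0^p

Assume L is regular. Let p be the pumping length given by the pumping lemma.
Take w = 0^p 1 0^p, a palindrome of length 2p+1 ≥ p.
Write w = xyz as guaranteed by the lemma, with |xy| ≤ p and |y| > 0.
Because |xy| ≤ p and w begins with p copies of 0, we have y = 0^k with 1 ≤ k ≤ p.
Pump with i = 2: xy^2z = 0^{p+k} 1 0^p. Its reverse is 0^p 1 0^{p+k}, which differs from xy^2z since k ≥ 1. So xy^2z is not a palindrome and xy^2z ∉ L.
This contradicts the pumping lemma, so L is not regular.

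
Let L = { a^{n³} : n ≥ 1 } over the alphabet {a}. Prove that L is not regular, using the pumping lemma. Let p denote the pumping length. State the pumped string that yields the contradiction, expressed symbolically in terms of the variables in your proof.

a^{p³+k}

Toward a contradiction, assume L is regular with pumping length p.
Take w = a^{p³} ∈ L with |w| = p³ ≥ p.
Write w = xyz as guaranteed by the lemma, with |xy| ≤ p and y is nonempty.
Then y = a^k for some k with 1 ≤ k ≤ p.
Pump with i = 2: xy^2z = a^{p³+k}. Since 1 ≤ k ≤ p, p³ < p³+k ≤ p³+p < p³+3p²+3p+1 = (p+1)³, so p³+k is not a perfect cube. So xy^2z ∉ L.
Contradiction. Therefore L is not regular.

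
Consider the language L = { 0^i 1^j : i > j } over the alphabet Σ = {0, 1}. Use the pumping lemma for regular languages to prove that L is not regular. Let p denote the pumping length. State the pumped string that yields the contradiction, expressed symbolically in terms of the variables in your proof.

Toward a contradiction, assume L is regular with pumping length p.
Choose w = 0^{p+1} 1^p ∈ L, with |w| = 2p+1 ≥ p.
The pumping lemma gives a decomposition w = xyz where |xy| ≤ p and |y| ≥ 1.
The first p characters of w are 0's, so xy (and hence y) consists only of 0's. Write y = 0^k, 1 ≤ k ≤ p.
Consider xy^0z = xz = 0^{p+1-k} 1^p. Since k ≥ 1, the 0-count p+1-k is at most p, so i > j fails; thus xz ∉ L.
This contradicts the pumping lemma, so L is not regular.

0^{p+1-k} 1^p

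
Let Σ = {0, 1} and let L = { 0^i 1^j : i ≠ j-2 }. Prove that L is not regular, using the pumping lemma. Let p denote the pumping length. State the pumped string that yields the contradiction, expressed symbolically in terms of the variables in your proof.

Assume L is regular; let p be its pumping constant.
Choose w = 0^p 1^{p+p!+2}. Since p ≠ (p+p!+2)-2 = p+p!, w ∈ L; and |w| ≥ p.
Write w = xyz as guaranteed by the lemma, with |xy| ≤ p and |y| ≥ 1.
Because |xy| ≤ p and w begins with p copies of 0, we have y = 0^k with 1 ≤ k ≤ p.
Since 1 ≤ k ≤ p, k divides p!; set t = 1 + p!/k. Then xy^t z has p + (p!/k)·k = p + p! copies of 0. Now the 0-count is p+p! and (1-count)-2 = (p+p!+2)-2 = p+p!, so i ≠ j-2 fails. So xy^t z = 0^{p+p!} 1^{p+p!+2} ∉ L.
Contradiction. Therefore L is not regular.

0^{p+p!} 1^{p+p!+2}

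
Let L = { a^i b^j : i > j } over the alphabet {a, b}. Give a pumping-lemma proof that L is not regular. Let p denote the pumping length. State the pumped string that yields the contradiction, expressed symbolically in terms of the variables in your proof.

Assume L is regular; let p be its pumping constant.
Choose w = a^{p+1} b^p ∈ L, with |w| = 2p+1 ≥ p.
Write w = xyz as guaranteed by the lemma, with |xy| ≤ p and |y| ≥ 1.
The first p characters of w are a's, so xy (and hence y) consists only of a's. Write y = a^k, 1 ≤ k ≤ p.
Consider xy^0z = xz = a^{p+1-k} b^p. Since k ≥ 1, the a-count p+1-k is at most p, so i > j fails; thus xz ∉ L.
Contradiction. Therefore L is not regular.

a^{p+1-k} b^p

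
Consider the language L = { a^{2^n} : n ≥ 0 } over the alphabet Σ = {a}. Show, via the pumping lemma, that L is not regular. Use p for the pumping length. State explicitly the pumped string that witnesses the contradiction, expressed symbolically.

Toward a contradiction, assume L is regular with pumping length p.
Take w = a^{2^p} ∈ L with |w| = 2^p ≥ p.
Write w = xyz as guaranteed by the lemma, with |xy| ≤ p and |y| ≥ 1.
Then y = a^k for some k with 1 ≤ k ≤ p.
Pump with i = 2: xy^2z = a^{2^p+k}. Since 1 ≤ k ≤ p < 2^p, we have 2^p < 2^p+k < 2^{p+1}, so 2^p+k is not a power of 2. So xy^2z ∉ L.
This is a contradiction; hence L is not regular.

a^{2^p+k}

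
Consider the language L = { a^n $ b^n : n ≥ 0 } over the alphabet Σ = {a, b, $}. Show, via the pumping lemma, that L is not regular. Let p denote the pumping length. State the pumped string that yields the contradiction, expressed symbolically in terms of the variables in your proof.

Assume L is regular; let p be its pumping constant.
Take w = a^p $ b^p ∈ L with |w| = 2p+1 ≥ p.
By the pumping lemma, w = xyz with |xy| ≤ p and y is nonempty.
Since the first p symbols of w are all a's and |xy| ≤ p, y lies entirely in the leading a-block: y = a^k for some k with 1 ≤ k ≤ p.
Pump with i = 2: xy^2z = a^{p+k} $ b^p, which would require p+k = p. But k ≥ 1, so xy^2z ∉ L.
This contradicts the pumping lemma, so L is not regular.

a^{p+k} $ b^p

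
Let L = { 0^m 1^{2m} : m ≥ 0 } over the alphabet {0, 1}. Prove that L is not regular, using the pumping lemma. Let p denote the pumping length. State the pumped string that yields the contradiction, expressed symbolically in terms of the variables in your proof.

0^{p+k} 1^{2p}

Assume L is regular. Let p be the pumping length given by the pumping lemma.
Choose w = 0^p 1^{2p}, which is in L with |w| = 3p ≥ p.
Write w = xyz as guaranteed by the lemma, with |xy| ≤ p and |y| ≥ 1.
The first p characters of w are 0's, so xy (and hence y) consists only of 0's. Write y = 0^k, 1 ≤ k ≤ p.
Pump with i = 2: xy^2z = 0^{p+k} 1^{2p}. For this to lie in L we would need 2p = 2(p+k), which forces k = 0. But k ≥ 1, so xy^2z ∉ L.
This contradicts the pumping lemma, so L is not regular.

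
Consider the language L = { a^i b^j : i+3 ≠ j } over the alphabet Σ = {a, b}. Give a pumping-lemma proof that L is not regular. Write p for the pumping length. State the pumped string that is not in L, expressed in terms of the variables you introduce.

Assume L is regular. Let p be the pumping length given by the pumping lemma.
Choose w = a^p b^{p+p!+3}. Since p ≠ (p+p!+3)-3 = p+p!, w ∈ L; and |w| ≥ p.
Write w = xyz as guaranteed by the lemma, with |xy| ≤ p and |y| > 0.
The first p characters of w are a's, so xy (and hence y) consists only of a's. Write y = a^k, 1 ≤ k ≤ p.
Since 1 ≤ k ≤ p, k divides p!; set t = 1 + p!/k. Then xy^t z has p + (p!/k)·k = p + p! copies of a. Now the a-count is p+p! and (b-count)-3 = (p+p!+3)-3 = p+p!, so i+3 ≠ j fails. So xy^t z = a^{p+p!} b^{p+p!+3} ∉ L.
This is a contradiction; hence L is not regular.

a^{p+p!} b^{p+p!+3}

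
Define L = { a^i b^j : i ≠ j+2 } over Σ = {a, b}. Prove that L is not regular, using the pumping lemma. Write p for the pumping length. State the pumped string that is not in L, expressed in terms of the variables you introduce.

a^{p+p!} b^{p+p!-2}

Assume L is regular; let p be its pumping constant.
Choose w = a^p b^{p+p!-2}. Since p ≠ (p+p!-2)+2 = p+p!, w ∈ L; and |w| ≥ p.
Write w = xyz as guaranteed by the lemma, with |xy| ≤ p and |y| > 0.
The first p characters of w are a's, so xy (and hence y) consists only of a's. Write y = a^k, 1 ≤ k ≤ p.
Since 1 ≤ k ≤ p, k divides p!; set t = 1 + p!/k. Then xy^t z has p + (p!/k)·k = p + p! copies of a. Now the a-count is p+p! and (b-count)+2 = (p+p!-2)+2 = p+p!, so i ≠ j+2 fails. So xy^t z = a^{p+p!} b^{p+p!-2} ∉ L.
Contradiction. Therefore L is not regular.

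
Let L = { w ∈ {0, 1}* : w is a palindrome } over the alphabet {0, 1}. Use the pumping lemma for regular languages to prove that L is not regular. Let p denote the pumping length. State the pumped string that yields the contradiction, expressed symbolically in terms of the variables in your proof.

Toward a contradiction, assume L is regular with pumping length p.
Take w = 0^p 1 0^p, a palindrome of length 2p+1 ≥ p.
Write w = xyz as guaranteed by the lemma, with |xy| ≤ p and |y| ≥ 1.
Since the first p symbols of w are all 0's and |xy| ≤ p, y lies entirely in the leading 0-block: y = 0^k for some k with 1 ≤ k ≤ p.
Pump with i = 2: xy^2z = 0^{p+k} 1 0^p. Its reverse is 0^p 1 0^{p+k}, which differs from xy^2z since k ≥ 1. So xy^2z is not a palindrome and xy^2z ∉ L.
This is a contradiction; hence L is not regular.

0^{p+k} 1 0^p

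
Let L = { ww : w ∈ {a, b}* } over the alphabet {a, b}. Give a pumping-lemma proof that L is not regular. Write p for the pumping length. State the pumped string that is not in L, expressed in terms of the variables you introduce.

a^{p+k} b^p a^p b^p

Toward a contradiction, assume L is regular with pumping length p.
Take w = a^p b^p a^p b^p = uu where u = a^pb^p; then w ∈ L and |w| = 4p ≥ p.
The pumping lemma gives a decomposition w = xyz where |xy| ≤ p and y is nonempty.
The first p characters of w are a's, so xy (and hence y) consists only of a's. Write y = a^k, 1 ≤ k ≤ p.
Pump with i = 2: xy^2z = a^{p+k} b^p a^p b^p, of length 4p+k. Suppose this equals vv. The string starts with a and ends with b, so v does too; thus the boundary between the two copies of v is a b→a transition. There is exactly one such transition, at position 2p+k, so |v| = 2p+k and |vv| = 4p+2k ≠ 4p+k since k ≥ 1. So xy^2z ∉ L.
This is a contradiction; hence L is not regular.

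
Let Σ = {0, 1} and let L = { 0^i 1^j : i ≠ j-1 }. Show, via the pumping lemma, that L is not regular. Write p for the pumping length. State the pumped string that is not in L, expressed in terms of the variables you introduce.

Toward a contradiction, assume L is regular with pumping length p.
Choose w = 0^p 1^{p+p!+1}. Since p ≠ (p+p!+1)-1 = p+p!, w ∈ L; and |w| ≥ p.
Write w = xyz as guaranteed by the lemma, with |xy| ≤ p and |y| ≥ 1.
Because |xy| ≤ p and w begins with p copies of 0, we have y = 0^k with 1 ≤ k ≤ p.
Since 1 ≤ k ≤ p, k divides p!; set t = 1 + p!/k. Then xy^t z has p + (p!/k)·k = p + p! copies of 0. Now the 0-count is p+p! and (1-count)-1 = (p+p!+1)-1 = p+p!, so i ≠ j-1 fails. So xy^t z = 0^{p+p!} 1^{p+p!+1} ∉ L.
This contradicts the pumping lemma, so L is not regular.

0^{p+p!} 1^{p+p!+1}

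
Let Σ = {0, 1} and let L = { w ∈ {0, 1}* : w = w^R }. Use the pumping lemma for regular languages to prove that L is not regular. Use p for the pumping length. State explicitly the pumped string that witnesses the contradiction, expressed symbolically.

Assume L is regular. Let p be the pumping length given by the pumping lemma.
Take w = 0^p 1 0^p, a palindrome of length 2p+1 ≥ p.
Write w = xyz as guaranteed by the lemma, with |xy| ≤ p and |y| > 0.
Because |xy| ≤ p and w begins with p copies of 0, we have y = 0^k with 1 ≤ k ≤ p.
Pump with i = 2: xy^2z = 0^{p+k} 1 0^p. Its reverse is 0^p 1 0^{p+k}, which differs from xy^2z since k ≥ 1. So xy^2z is not a palindrome and xy^2z ∉ L.
Contradiction. Therefore L is not regular.

0^{p+k} 1 0^p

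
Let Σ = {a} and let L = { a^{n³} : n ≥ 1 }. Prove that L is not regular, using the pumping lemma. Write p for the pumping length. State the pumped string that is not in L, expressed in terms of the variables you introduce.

a^{p³+k}

Toward a contradiction, assume L is regular with pumping length p.
Take w = a^{p³} ∈ L with |w| = p³ ≥ p.
The pumping lemma gives a decomposition w = xyz where |xy| ≤ p and |y| > 0.
Then y = a^k for some k with 1 ≤ k ≤ p.
Pump with i = 2: xy^2z = a^{p³+k}. Since 1 ≤ k ≤ p, p³ < p³+k ≤ p³+p < p³+3p²+3p+1 = (p+1)³, so p³+k is not a perfect cube. So xy^2z ∉ L.
Contradiction. Therefore L is not regular.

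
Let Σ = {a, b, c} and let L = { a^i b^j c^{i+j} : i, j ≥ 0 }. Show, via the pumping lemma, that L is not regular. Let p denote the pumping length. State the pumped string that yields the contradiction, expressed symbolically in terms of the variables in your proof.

a^{p+k} b^p c^{2p}

Suppose for contradiction that L is regular, and let p be the pumping length.
Take w = a^p b^p c^{2p} ∈ L (with i=j=p, i+j=2p), |w| = 4p ≥ p.
The pumping lemma gives a decomposition w = xyz where |xy| ≤ p and |y| > 0.
The first p characters of w are a's, so xy (and hence y) consists only of a's. Write y = a^k, 1 ≤ k ≤ p.
Consider xy^2z = a^{p+k} b^p c^{2p}. Now the a- and b-counts sum to 2p+k, but the c-count is 2p ≠ 2p+k. So xy^2z ∉ L.
This contradicts the pumping lemma, so L is not regular.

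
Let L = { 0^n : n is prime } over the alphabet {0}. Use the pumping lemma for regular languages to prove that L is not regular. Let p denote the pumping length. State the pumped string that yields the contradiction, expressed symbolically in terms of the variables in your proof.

0^{q(1+k)}

Assume L is regular. Let p be the pumping length given by the pumping lemma.
Let q be a prime with q ≥ p+2 (infinitely many primes exist), and take w = 0^q ∈ L with |w| = q ≥ p.
Write w = xyz as guaranteed by the lemma, with |xy| ≤ p and y is nonempty.
Then y = 0^k for some k with 1 ≤ k ≤ p.
Since 1 ≤ k ≤ p, |xz| = q-k. Pump with i = q+1: |xy^{q+1}z| = (q-k)+(q+1)k = q+qk = q(1+k), which is composite (both factors ≥ 2). So xy^{q+1}z = 0^{q(1+k)} ∉ L.
This contradicts the pumping lemma, so L is not regular.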